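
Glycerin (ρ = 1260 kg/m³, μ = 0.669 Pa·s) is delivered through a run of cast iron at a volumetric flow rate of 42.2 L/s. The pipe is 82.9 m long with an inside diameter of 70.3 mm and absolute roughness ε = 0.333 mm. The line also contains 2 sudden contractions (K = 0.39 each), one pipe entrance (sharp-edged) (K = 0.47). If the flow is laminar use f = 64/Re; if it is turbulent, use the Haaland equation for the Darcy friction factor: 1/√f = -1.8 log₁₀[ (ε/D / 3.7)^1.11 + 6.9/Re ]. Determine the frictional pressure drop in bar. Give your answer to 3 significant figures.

Q = 42.2 L/s = 42.2/1000 = 0.0422 m³/s.
Cross-sectional area A = πD²/4 = π(0.0703)²/4 = 0.003882 m²; mean velocity V = Q/A = 0.0422/0.003882 = 10.87 m/s.
Reynolds number Re = ρVD/μ = 1260 · 10.87 · 0.0703 / 0.669 = 1440.
Re < 2300 → laminar flow, so f = 64/Re = 64/1440 = 0.04446 (the turbulent correlation is not needed).
Total minor-loss coefficient ΣK = 2·0.39 + 1·0.47 = 1.25.
ΔP = [f·L/D + ΣK]·(ρV²/2) = [0.04446·82.9/0.0703 + 1.25]·(1260·10.87²/2) = [52.43 + 1.25]·7.447e+04 = 3.997e+06 Pa.
ΔP = 3.997e+06 Pa = 40.0 bar.

ΔP ≈ 40.0 bar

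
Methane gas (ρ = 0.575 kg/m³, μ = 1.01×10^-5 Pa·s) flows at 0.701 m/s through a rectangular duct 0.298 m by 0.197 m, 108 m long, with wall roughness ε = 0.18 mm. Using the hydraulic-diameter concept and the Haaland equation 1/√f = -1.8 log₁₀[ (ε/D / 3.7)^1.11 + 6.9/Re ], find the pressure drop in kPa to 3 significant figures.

Hydraulic diameter D_h = 4A/P = 4·(0.298·0.197)/(2·(0.298+0.197)) = 0.2348/0.99 = 0.2372 m.
Re = ρVD_h/μ = 0.575·0.701·0.2372/1.01e-05 = 9466.
ε/D_h = 0.00018/0.2372 = 0.000759; Haaland gives 1/√f = -1.8 log₁₀[8.06e-05+0.000729] = 5.565, so f = 0.03229.
ΔP = f(L/D_h)(ρV²/2) = 0.03229·108/0.2372·0.1413 = 2.077 Pa.
ΔP = 0.00208 kPa.

ΔP ≈ 0.00208 kPa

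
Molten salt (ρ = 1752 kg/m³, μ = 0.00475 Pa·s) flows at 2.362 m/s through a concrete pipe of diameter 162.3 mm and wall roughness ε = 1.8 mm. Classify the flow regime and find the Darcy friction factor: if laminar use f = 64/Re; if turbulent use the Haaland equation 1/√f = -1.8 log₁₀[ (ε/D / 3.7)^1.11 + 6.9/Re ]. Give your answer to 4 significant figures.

f ≈ 0.03972

Re = ρVD/μ = 1752·2.362·0.1623/0.00475 = 1.414e+05.
Re > 4000 → turbulent. ε/D = 0.0018/0.1623 = 0.0111; Haaland: 1/√f = -1.8 log₁₀[0.00158 + 4.88e-05] = 5.018, so f = 0.03972.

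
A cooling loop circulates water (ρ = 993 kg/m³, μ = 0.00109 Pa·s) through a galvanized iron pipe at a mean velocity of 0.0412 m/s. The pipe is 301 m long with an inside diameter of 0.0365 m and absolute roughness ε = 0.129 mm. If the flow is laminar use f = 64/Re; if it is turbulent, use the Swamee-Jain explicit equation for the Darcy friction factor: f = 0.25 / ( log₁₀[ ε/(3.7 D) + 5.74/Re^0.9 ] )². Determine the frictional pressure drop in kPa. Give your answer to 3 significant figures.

ΔP ≈ 0.325 kPa

Reynolds number Re = ρVD/μ = 993 · 0.0412 · 0.0365 / 0.00109 = 1370.
Re < 2300 → laminar flow, so f = 64/Re = 64/1370 = 0.04672 (the turbulent correlation is not needed).
Darcy-Weisbach: ΔP = f(L/D)(ρV²/2) = 0.04672·(301/0.0365)·(993·0.0412²/2) = 0.04672·8247·0.8428 = 324.7 Pa.
ΔP = 324.7 Pa = 0.325 kPa.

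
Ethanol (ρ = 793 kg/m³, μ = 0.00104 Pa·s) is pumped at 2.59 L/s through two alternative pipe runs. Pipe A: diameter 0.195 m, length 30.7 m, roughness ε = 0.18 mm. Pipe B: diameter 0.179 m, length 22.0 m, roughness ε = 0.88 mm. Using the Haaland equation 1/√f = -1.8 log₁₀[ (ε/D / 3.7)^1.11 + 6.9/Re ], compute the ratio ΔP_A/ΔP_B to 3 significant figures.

ΔP_A/ΔP_B ≈ 0.772

Pipe A: V = Q/A = 0.00259/0.02986 = 0.08672 m/s; Re = 1.289e+04; ε/D = 0.000923; Haaland → f = 0.0302; ΔP_A = f(L/D)(ρV²/2) = 14.18 Pa.
Pipe B: V = Q/A = 0.00259/0.02516 = 0.1029 m/s; Re = 1.405e+04; ε/D = 0.00492; Haaland → f = 0.03556; ΔP_B = f(L/D)(ρV²/2) = 18.36 Pa.
ΔP_A/ΔP_B = 14.18/18.36 = 0.772.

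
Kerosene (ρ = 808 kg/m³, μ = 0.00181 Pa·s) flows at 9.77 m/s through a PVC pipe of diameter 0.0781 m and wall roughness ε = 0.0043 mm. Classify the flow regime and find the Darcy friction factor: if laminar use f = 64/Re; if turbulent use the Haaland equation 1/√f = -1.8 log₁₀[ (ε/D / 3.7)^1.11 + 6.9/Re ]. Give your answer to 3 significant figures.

Re = ρVD/μ = 808·9.77·0.0781/0.00181 = 3.406e+05.
Re > 4000 → turbulent. ε/D = 4.3e-06/0.0781 = 5.51e-05; Haaland: 1/√f = -1.8 log₁₀[4.38e-06 + 2.03e-05] = 8.295, so f = 0.01453.

f ≈ 0.0145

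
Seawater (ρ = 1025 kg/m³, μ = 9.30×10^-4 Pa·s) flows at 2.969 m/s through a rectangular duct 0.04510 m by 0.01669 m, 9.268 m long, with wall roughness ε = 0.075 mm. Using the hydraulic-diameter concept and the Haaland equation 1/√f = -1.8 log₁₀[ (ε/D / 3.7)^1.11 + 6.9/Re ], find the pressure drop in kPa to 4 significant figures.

Hydraulic diameter D_h = 4A/P = 4·(0.0451·0.01669)/(2·(0.0451+0.01669)) = 0.003011/0.1236 = 0.02436 m.
Re = ρVD_h/μ = 1025·2.969·0.02436/0.00093 = 7.973e+04.
ε/D_h = 7.5e-05/0.02436 = 0.00308; Haaland gives 1/√f = -1.8 log₁₀[0.000381+8.65e-05] = 5.994, so f = 0.02784.
ΔP = f(L/D_h)(ρV²/2) = 0.02784·9.268/0.02436·4518 = 4.784e+04 Pa.
ΔP = 47.84 kPa.

ΔP ≈ 47.84 kPa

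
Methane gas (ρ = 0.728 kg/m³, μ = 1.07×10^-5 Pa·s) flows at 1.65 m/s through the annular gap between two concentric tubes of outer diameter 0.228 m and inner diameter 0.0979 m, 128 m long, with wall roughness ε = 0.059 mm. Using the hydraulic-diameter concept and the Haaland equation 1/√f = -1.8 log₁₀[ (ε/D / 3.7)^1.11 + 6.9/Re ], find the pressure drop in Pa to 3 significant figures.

Hydraulic diameter D_h = 4A/P = D_o - D_i = 0.228 - 0.0979 = 0.1301 m.
Re = ρVD_h/μ = 0.728·1.65·0.1301/1.07e-05 = 1.461e+04.
ε/D_h = 5.9e-05/0.1301 = 0.000453; Haaland gives 1/√f = -1.8 log₁₀[4.55e-05+0.000472] = 5.914, so f = 0.02859.
ΔP = f(L/D_h)(ρV²/2) = 0.02859·128/0.1301·0.991 = 27.87 Pa.

ΔP ≈ 27.9 Pa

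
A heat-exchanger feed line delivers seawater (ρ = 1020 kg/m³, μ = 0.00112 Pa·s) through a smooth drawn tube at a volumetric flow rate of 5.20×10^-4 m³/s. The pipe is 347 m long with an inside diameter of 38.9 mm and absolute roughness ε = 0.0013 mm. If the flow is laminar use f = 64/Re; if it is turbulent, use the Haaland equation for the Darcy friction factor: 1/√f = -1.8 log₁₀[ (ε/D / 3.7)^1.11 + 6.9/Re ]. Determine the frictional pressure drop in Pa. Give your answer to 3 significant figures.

Cross-sectional area A = πD²/4 = π(0.0389)²/4 = 0.001188 m²; mean velocity V = Q/A = 0.00052/0.001188 = 0.4375 m/s.
Reynolds number Re = ρVD/μ = 1020 · 0.4375 · 0.0389 / 0.00112 = 1.55e+04.
Re > 4000 → turbulent. Relative roughness ε/D = 1.3e-06/0.0389 = 3.34e-05. Haaland: 1/√f = -1.8 log₁₀[(3.34e-05/3.7)^1.11 + 6.9/1.55e+04] = -1.8 log₁₀[2.52e-06 + 0.000445] = 6.028, so f = 0.02752.
Darcy-Weisbach: ΔP = f(L/D)(ρV²/2) = 0.02752·(347/0.0389)·(1020·0.4375²/2) = 0.02752·8920·97.63 = 2.397e+04 Pa.

ΔP ≈ 24000 Pa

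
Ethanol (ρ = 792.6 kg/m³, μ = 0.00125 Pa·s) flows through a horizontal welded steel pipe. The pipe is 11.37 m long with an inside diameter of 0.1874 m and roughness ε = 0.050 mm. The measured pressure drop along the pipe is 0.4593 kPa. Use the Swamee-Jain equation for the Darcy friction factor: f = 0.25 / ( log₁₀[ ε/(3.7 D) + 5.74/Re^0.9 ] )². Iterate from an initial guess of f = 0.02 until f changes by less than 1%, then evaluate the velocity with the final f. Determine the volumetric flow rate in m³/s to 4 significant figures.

Q ≈ 0.02779 m³/s

Rearranging Darcy-Weisbach: V = √(2·ΔP·D/(f·L·ρ)). With ε/D = 5e-05/0.1874 = 0.000267, iterate starting from f = 0.02:
  f = 0.02 → V = √(2·459.3·0.1874/(0.02·11.37·792.6)) = 0.9773 m/s; Re = ρVD/μ = 1.161e+05; f → 0.0189
  f = 0.0189 → V = 1.005 m/s; Re = 1.195e+05; f → 0.01882
Converged (Δf/f < 1%). With the final f = 0.01882: V = √(2·459.3·0.1874/(0.01882·11.37·792.6)) = 1.007 m/s.
Q = V·A = 1.007·(π/4·0.1874²) = 0.02779 m³/s = 0.02779 m³/s.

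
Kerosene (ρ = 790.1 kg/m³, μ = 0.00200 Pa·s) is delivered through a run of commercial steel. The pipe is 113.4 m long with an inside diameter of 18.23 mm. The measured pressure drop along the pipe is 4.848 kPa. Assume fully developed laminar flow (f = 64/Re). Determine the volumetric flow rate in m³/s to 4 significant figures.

Q ≈ 5.794×10^-5 m³/s

For laminar flow, f = 64/Re with Re = ρVD/μ, so Darcy-Weisbach reduces to ΔP = 32μLV/D². Solving for V: V = ΔP·D²/(32μL) = 4848·(0.01823)²/(32·0.002·113.4) = 0.222 m/s.
Check: Re = ρVD/μ = 790.1·0.222·0.01823/0.002 = 1599 < 2300, so the laminar assumption holds.
Q = V·A = 0.222·(π/4·0.01823²) = 5.794e-05 m³/s = 5.794×10^-5 m³/s.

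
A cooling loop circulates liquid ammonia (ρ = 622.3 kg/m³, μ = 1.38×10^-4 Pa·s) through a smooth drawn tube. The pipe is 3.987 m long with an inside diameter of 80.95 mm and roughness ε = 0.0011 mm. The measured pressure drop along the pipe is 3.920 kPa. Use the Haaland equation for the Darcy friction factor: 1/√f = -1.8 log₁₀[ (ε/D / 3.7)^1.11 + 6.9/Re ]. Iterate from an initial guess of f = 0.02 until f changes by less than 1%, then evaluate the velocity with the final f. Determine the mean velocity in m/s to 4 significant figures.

V ≈ 4.839 m/s

Rearranging Darcy-Weisbach: V = √(2·ΔP·D/(f·L·ρ)). With ε/D = 1.1e-06/0.08095 = 1.36e-05, iterate starting from f = 0.02:
  f = 0.02 → V = √(2·3920·0.08095/(0.02·3.987·622.3)) = 3.576 m/s; Re = ρVD/μ = 1.305e+06; f → 0.01138
  f = 0.01138 → V = 4.74 m/s; Re = 1.73e+06; f → 0.01095
  f = 0.01095 → V = 4.833 m/s; Re = 1.764e+06; f → 0.01092
Converged (Δf/f < 1%). With the final f = 0.01092: V = √(2·3920·0.08095/(0.01092·3.987·622.3)) = 4.839 m/s.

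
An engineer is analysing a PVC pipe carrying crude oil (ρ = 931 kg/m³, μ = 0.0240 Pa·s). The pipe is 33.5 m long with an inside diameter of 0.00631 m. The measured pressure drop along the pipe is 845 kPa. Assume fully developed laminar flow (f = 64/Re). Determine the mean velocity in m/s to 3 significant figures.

V ≈ 1.31 m/s

For laminar flow, f = 64/Re with Re = ρVD/μ, so Darcy-Weisbach reduces to ΔP = 32μLV/D². Solving for V: V = ΔP·D²/(32μL) = 8.45e+05·(0.00631)²/(32·0.024·33.5) = 1.308 m/s.
Check: Re = ρVD/μ = 931·1.308·0.00631/0.024 = 320.1 < 2300, so the laminar assumption holds.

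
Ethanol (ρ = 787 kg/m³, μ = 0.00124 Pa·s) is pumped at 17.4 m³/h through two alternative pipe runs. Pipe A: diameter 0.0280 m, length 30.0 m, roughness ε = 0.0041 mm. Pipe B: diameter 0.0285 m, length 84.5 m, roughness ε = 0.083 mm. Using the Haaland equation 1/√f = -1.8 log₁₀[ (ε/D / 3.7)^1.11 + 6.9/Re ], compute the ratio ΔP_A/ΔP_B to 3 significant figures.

ΔP_A/ΔP_B ≈ 0.252

Pipe A: V = Q/A = 0.004833/0.0006158 = 7.849 m/s; Re = 1.395e+05; ε/D = 0.000146; Haaland → f = 0.01746; ΔP_A = f(L/D)(ρV²/2) = 4.535e+05 Pa.
Pipe B: V = Q/A = 0.004833/0.0006379 = 7.576 m/s; Re = 1.37e+05; ε/D = 0.00291; Haaland → f = 0.02688; ΔP_B = f(L/D)(ρV²/2) = 1.8e+06 Pa.
ΔP_A/ΔP_B = 4.535e+05/1.8e+06 = 0.252.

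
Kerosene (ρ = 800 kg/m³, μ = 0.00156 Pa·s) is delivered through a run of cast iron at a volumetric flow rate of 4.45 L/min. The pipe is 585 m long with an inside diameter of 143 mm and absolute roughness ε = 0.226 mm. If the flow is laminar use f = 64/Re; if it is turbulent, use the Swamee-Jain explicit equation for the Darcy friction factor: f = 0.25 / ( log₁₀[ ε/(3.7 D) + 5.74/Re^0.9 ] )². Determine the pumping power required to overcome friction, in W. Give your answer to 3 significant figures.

P ≈ 4.89×10^-4 W

Q = 4.45 L/min = 4.45/60000 = 7.417e-05 m³/s.
Cross-sectional area A = πD²/4 = π(0.143)²/4 = 0.01606 m²; mean velocity V = Q/A = 7.417e-05/0.01606 = 0.004618 m/s.
Reynolds number Re = ρVD/μ = 800 · 0.004618 · 0.143 / 0.00156 = 338.6.
Re < 2300 → laminar flow, so f = 64/Re = 64/338.6 = 0.189 (the turbulent correlation is not needed).
Darcy-Weisbach: ΔP = f(L/D)(ρV²/2) = 0.189·(585/0.143)·(800·0.004618²/2) = 0.189·4091·0.00853 = 6.595 Pa.
Pumping power P = QΔP = 7.417e-05·6.595 = 4.891×10^-4 W = 4.89×10^-4 W.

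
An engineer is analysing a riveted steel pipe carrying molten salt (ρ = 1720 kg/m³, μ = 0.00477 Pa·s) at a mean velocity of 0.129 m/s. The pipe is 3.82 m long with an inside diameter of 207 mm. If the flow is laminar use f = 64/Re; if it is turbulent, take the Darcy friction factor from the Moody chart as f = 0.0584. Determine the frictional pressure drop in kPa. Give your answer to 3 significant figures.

Reynolds number Re = ρVD/μ = 1720 · 0.129 · 0.207 / 0.00477 = 9629.
Re > 4000 → turbulent; use the Moody-chart value f = 0.0584.
Darcy-Weisbach: ΔP = f(L/D)(ρV²/2) = 0.0584·(3.82/0.207)·(1720·0.129²/2) = 0.0584·18.45·14.31 = 15.42 Pa.
ΔP = 15.42 Pa = 0.0154 kPa.

ΔP ≈ 0.0154 kPa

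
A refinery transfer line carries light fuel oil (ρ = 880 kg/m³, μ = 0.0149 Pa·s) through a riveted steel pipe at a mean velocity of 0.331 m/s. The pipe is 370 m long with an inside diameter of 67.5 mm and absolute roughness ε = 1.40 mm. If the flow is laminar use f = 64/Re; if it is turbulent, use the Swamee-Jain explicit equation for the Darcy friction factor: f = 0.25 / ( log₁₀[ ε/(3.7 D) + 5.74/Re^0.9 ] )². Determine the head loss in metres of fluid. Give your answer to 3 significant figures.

Reynolds number Re = ρVD/μ = 880 · 0.331 · 0.0675 / 0.0149 = 1320.
Re < 2300 → laminar flow, so f = 64/Re = 64/1320 = 0.0485 (the turbulent correlation is not needed).
Darcy-Weisbach: ΔP = f(L/D)(ρV²/2) = 0.0485·(370/0.0675)·(880·0.331²/2) = 0.0485·5481·48.21 = 1.282e+04 Pa.
Head loss h_f = ΔP/(ρg) = 1.282e+04/(880·9.81) = 1.48 m.

h_f ≈ 1.48 m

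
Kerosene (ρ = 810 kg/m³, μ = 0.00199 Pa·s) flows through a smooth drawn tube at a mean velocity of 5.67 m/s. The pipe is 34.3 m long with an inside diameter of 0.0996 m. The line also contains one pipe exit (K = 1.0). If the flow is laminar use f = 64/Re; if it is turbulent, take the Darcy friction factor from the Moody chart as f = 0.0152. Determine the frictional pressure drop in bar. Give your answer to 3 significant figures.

ΔP ≈ 0.812 bar

Reynolds number Re = ρVD/μ = 810 · 5.67 · 0.0996 / 0.00199 = 2.299e+05.
Re > 4000 → turbulent; use the Moody-chart value f = 0.0152.
Total minor-loss coefficient ΣK = 1·1 = 1.
ΔP = [f·L/D + ΣK]·(ρV²/2) = [0.0152·34.3/0.0996 + 1]·(810·5.67²/2) = [5.235 + 1]·1.302e+04 = 8.118e+04 Pa.
ΔP = 8.118e+04 Pa = 0.812 bar.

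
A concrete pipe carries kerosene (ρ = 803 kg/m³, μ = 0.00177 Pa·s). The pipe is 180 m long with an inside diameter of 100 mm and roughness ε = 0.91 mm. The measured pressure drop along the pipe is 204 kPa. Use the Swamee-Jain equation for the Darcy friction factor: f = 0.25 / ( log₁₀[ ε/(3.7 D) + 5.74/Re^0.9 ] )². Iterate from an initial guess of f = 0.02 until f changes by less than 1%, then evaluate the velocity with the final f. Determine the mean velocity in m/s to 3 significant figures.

V ≈ 2.75 m/s

Rearranging Darcy-Weisbach: V = √(2·ΔP·D/(f·L·ρ)). With ε/D = 0.00091/0.1 = 0.0091, iterate starting from f = 0.02:
  f = 0.02 → V = √(2·2.04e+05·0.1/(0.02·180·803)) = 3.757 m/s; Re = ρVD/μ = 1.704e+05; f → 0.03728
  f = 0.03728 → V = 2.752 m/s; Re = 1.248e+05; f → 0.03745
Converged (Δf/f < 1%). With the final f = 0.03745: V = √(2·2.04e+05·0.1/(0.03745·180·803)) = 2.745 m/s.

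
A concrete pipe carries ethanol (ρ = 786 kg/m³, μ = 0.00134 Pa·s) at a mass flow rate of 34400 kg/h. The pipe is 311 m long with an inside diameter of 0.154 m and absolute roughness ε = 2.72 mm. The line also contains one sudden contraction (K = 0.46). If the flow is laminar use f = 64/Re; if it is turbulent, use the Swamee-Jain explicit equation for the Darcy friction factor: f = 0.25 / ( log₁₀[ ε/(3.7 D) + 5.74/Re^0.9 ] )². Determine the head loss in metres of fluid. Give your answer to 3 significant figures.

ṁ = 34400 kg/h = 34400/3600 = 9.556 kg/s.
A = πD²/4 = π(0.154)²/4 = 0.01863 m²; mean velocity V = ṁ/(ρA) = 9.556/(786 · 0.01863) = 0.6527 m/s.
Reynolds number Re = ρVD/μ = 786 · 0.6527 · 0.154 / 0.00134 = 5.896e+04.
Re > 4000 → turbulent. Relative roughness ε/D = 0.00272/0.154 = 0.0177. Swamee-Jain: f = 0.25/(log₁₀[0.0177/3.7 + 5.74/5.896e+04^0.9])² = 0.25/(log₁₀[0.00477 + 0.000292])² = 0.25/(-2.295)² = 0.04745.
Total minor-loss coefficient ΣK = 1·0.46 = 0.46.
ΔP = [f·L/D + ΣK]·(ρV²/2) = [0.04745·311/0.154 + 0.46]·(786·0.6527²/2) = [95.82 + 0.46]·167.4 = 1.612e+04 Pa.
Head loss h_f = ΔP/(ρg) = 1.612e+04/(786·9.81) = 2.09 m.

h_f ≈ 2.09 m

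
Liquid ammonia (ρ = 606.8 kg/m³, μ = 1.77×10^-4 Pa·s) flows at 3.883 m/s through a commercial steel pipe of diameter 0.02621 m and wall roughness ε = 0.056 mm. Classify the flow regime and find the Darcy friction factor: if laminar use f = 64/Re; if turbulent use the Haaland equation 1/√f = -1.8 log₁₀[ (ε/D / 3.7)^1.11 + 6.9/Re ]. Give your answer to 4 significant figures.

f ≈ 0.02432

Re = ρVD/μ = 606.8·3.883·0.02621/0.000177 = 3.489e+05.
Re > 4000 → turbulent. ε/D = 5.6e-05/0.02621 = 0.00214; Haaland: 1/√f = -1.8 log₁₀[0.000254 + 1.98e-05] = 6.412, so f = 0.02432.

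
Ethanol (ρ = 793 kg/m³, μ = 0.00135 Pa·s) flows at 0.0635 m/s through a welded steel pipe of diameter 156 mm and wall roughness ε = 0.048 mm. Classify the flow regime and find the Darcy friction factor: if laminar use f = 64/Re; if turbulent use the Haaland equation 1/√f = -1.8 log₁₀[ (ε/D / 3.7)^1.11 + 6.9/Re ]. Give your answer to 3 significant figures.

f ≈ 0.0363

Re = ρVD/μ = 793·0.0635·0.156/0.00135 = 5819.
Re > 4000 → turbulent. ε/D = 4.8e-05/0.156 = 0.000308; Haaland: 1/√f = -1.8 log₁₀[2.96e-05 + 0.00119] = 5.248, so f = 0.03632.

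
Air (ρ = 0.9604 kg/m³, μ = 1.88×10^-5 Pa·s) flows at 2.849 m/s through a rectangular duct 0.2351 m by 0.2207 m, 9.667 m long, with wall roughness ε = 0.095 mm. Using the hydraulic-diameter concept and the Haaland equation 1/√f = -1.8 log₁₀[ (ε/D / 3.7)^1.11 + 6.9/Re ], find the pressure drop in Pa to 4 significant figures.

ΔP ≈ 3.936 Pa

Hydraulic diameter D_h = 4A/P = 4·(0.2351·0.2207)/(2·(0.2351+0.2207)) = 0.2075/0.9116 = 0.2277 m.
Re = ρVD_h/μ = 0.9604·2.849·0.2277/1.88e-05 = 3.314e+04.
ε/D_h = 9.5e-05/0.2277 = 0.000417; Haaland gives 1/√f = -1.8 log₁₀[4.15e-05+0.000208] = 6.485, so f = 0.02378.
ΔP = f(L/D_h)(ρV²/2) = 0.02378·9.667/0.2277·3.898 = 3.936 Pa.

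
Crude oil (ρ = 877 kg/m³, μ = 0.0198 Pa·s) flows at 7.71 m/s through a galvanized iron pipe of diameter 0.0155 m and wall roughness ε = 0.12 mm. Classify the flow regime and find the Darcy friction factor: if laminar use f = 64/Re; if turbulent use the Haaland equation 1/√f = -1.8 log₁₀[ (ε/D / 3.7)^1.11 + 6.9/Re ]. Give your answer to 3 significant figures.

Re = ρVD/μ = 877·7.71·0.0155/0.0198 = 5293.
Re > 4000 → turbulent. ε/D = 0.00012/0.0155 = 0.00774; Haaland: 1/√f = -1.8 log₁₀[0.00106 + 0.0013] = 4.727, so f = 0.04475.

f ≈ 0.0448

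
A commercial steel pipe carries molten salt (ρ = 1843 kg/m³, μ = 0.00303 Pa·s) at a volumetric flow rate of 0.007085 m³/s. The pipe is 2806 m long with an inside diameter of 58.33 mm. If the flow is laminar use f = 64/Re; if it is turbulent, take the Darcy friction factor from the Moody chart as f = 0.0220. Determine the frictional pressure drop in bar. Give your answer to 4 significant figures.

Cross-sectional area A = πD²/4 = π(0.05833)²/4 = 0.002672 m²; mean velocity V = Q/A = 0.007085/0.002672 = 2.651 m/s.
Reynolds number Re = ρVD/μ = 1843 · 2.651 · 0.05833 / 0.00303 = 9.407e+04.
Re > 4000 → turbulent; use the Moody-chart value f = 0.0220.
Darcy-Weisbach: ΔP = f(L/D)(ρV²/2) = 0.022·(2806/0.05833)·(1843·2.651²/2) = 0.022·4.811e+04·6478 = 6.856e+06 Pa.
ΔP = 6.856e+06 Pa = 68.56 bar.

ΔP ≈ 68.56 bar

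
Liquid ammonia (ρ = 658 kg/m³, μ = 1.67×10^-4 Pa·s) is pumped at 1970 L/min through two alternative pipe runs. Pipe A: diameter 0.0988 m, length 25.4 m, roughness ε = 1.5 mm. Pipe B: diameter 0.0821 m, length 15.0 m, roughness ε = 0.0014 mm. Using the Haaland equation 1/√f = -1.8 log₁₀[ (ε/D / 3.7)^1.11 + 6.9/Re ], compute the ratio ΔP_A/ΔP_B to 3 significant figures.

ΔP_A/ΔP_B ≈ 2.72

Pipe A: V = Q/A = 0.03283/0.007667 = 4.283 m/s; Re = 1.667e+06; ε/D = 0.0152; Haaland → f = 0.044; ΔP_A = f(L/D)(ρV²/2) = 6.825e+04 Pa.
Pipe B: V = Q/A = 0.03283/0.005294 = 6.202 m/s; Re = 2.006e+06; ε/D = 1.71e-05; Haaland → f = 0.01085; ΔP_B = f(L/D)(ρV²/2) = 2.508e+04 Pa.
ΔP_A/ΔP_B = 6.825e+04/2.508e+04 = 2.72.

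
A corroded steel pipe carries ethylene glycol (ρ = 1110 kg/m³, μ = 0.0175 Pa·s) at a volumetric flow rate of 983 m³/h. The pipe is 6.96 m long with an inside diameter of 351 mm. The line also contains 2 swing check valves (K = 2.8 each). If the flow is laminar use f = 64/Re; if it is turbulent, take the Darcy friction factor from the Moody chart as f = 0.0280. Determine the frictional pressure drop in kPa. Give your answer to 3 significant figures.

ΔP ≈ 27.2 kPa

Q = 983 m³/h = 983/3600 = 0.2731 m³/s.
Cross-sectional area A = πD²/4 = π(0.351)²/4 = 0.09676 m²; mean velocity V = Q/A = 0.2731/0.09676 = 2.822 m/s.
Reynolds number Re = ρVD/μ = 1110 · 2.822 · 0.351 / 0.0175 = 6.283e+04.
Re > 4000 → turbulent; use the Moody-chart value f = 0.0280.
Total minor-loss coefficient ΣK = 2·2.8 = 5.6.
ΔP = [f·L/D + ΣK]·(ρV²/2) = [0.028·6.96/0.351 + 5.6]·(1110·2.822²/2) = [0.5552 + 5.6]·4420 = 2.72e+04 Pa.
ΔP = 2.72e+04 Pa = 27.2 kPa.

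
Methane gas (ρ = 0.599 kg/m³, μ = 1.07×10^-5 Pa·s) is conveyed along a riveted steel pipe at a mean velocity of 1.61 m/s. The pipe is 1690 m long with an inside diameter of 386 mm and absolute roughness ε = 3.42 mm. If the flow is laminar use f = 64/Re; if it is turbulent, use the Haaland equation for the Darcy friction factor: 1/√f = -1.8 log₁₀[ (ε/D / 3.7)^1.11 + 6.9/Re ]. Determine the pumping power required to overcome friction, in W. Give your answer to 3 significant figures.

Reynolds number Re = ρVD/μ = 0.599 · 1.61 · 0.386 / 1.07e-05 = 3.479e+04.
Re > 4000 → turbulent. Relative roughness ε/D = 0.00342/0.386 = 0.00886. Haaland: 1/√f = -1.8 log₁₀[(0.00886/3.7)^1.11 + 6.9/3.479e+04] = -1.8 log₁₀[0.00123 + 0.000198] = 5.12, so f = 0.03815.
Darcy-Weisbach: ΔP = f(L/D)(ρV²/2) = 0.03815·(1690/0.386)·(0.599·1.61²/2) = 0.03815·4378·0.7763 = 129.7 Pa.
Q = V·A = 1.61·0.117 = 0.1884 m³/s.
Pumping power P = QΔP = 0.1884·129.7 = 24.43 W = 24.4 W.

P ≈ 24.4 W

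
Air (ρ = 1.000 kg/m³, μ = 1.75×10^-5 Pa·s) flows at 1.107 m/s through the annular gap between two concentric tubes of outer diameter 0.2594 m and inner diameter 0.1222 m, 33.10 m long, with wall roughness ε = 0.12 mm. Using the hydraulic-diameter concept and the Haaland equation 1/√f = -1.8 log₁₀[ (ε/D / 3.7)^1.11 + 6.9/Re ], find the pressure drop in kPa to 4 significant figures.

Hydraulic diameter D_h = 4A/P = D_o - D_i = 0.2594 - 0.1222 = 0.1372 m.
Re = ρVD_h/μ = 1·1.107·0.1372/1.75e-05 = 8679.
ε/D_h = 0.00012/0.1372 = 0.000875; Haaland gives 1/√f = -1.8 log₁₀[9.43e-05+0.000795] = 5.492, so f = 0.03316.
ΔP = f(L/D_h)(ρV²/2) = 0.03316·33.1/0.1372·0.6127 = 4.902 Pa.
ΔP = 0.004902 kPa.

ΔP ≈ 0.004902 kPa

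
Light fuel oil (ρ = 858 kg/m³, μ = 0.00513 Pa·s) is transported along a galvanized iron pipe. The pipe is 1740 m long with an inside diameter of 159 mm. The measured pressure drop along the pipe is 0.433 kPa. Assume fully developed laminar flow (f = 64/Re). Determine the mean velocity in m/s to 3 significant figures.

For laminar flow, f = 64/Re with Re = ρVD/μ, so Darcy-Weisbach reduces to ΔP = 32μLV/D². Solving for V: V = ΔP·D²/(32μL) = 433·(0.159)²/(32·0.00513·1740) = 0.03832 m/s.
Check: Re = ρVD/μ = 858·0.03832·0.159/0.00513 = 1019 < 2300, so the laminar assumption holds.

V ≈ 0.0383 m/s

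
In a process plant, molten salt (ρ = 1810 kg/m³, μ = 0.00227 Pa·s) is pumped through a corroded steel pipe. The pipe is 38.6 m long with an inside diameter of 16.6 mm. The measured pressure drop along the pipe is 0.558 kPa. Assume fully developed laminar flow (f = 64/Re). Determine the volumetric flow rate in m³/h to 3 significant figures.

For laminar flow, f = 64/Re with Re = ρVD/μ, so Darcy-Weisbach reduces to ΔP = 32μLV/D². Solving for V: V = ΔP·D²/(32μL) = 558·(0.0166)²/(32·0.00227·38.6) = 0.05484 m/s.
Check: Re = ρVD/μ = 1810·0.05484·0.0166/0.00227 = 725.9 < 2300, so the laminar assumption holds.
Q = V·A = 0.05484·(π/4·0.0166²) = 1.187e-05 m³/s = 0.0427 m³/h.

Q ≈ 0.0427 m³/h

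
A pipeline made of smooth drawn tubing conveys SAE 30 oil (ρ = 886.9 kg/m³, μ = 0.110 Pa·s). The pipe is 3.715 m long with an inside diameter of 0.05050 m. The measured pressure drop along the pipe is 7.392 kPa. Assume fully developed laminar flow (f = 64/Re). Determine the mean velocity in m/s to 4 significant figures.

V ≈ 1.442 m/s

For laminar flow, f = 64/Re with Re = ρVD/μ, so Darcy-Weisbach reduces to ΔP = 32μLV/D². Solving for V: V = ΔP·D²/(32μL) = 7392·(0.0505)²/(32·0.11·3.715) = 1.442 m/s.
Check: Re = ρVD/μ = 886.9·1.442·0.0505/0.11 = 587 < 2300, so the laminar assumption holds.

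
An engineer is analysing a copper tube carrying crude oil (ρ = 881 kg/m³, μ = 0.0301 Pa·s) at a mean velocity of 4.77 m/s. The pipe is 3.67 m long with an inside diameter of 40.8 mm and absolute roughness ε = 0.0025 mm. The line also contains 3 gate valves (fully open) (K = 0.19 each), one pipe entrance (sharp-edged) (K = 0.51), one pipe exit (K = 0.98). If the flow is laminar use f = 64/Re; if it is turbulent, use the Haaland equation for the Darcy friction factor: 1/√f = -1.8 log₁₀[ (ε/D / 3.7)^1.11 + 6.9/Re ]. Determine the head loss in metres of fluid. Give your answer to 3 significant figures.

h_f ≈ 6.18 m

Reynolds number Re = ρVD/μ = 881 · 4.77 · 0.0408 / 0.0301 = 5696.
Re > 4000 → turbulent. Relative roughness ε/D = 2.5e-06/0.0408 = 6.13e-05. Haaland: 1/√f = -1.8 log₁₀[(6.13e-05/3.7)^1.11 + 6.9/5696] = -1.8 log₁₀[4.93e-06 + 0.00121] = 5.247, so f = 0.03632.
Total minor-loss coefficient ΣK = 3·0.19 + 1·0.51 + 1·0.98 = 2.06.
ΔP = [f·L/D + ΣK]·(ρV²/2) = [0.03632·3.67/0.0408 + 2.06]·(881·4.77²/2) = [3.267 + 2.06]·1.002e+04 = 5.339e+04 Pa.
Head loss h_f = ΔP/(ρg) = 5.339e+04/(881·9.81) = 6.18 m.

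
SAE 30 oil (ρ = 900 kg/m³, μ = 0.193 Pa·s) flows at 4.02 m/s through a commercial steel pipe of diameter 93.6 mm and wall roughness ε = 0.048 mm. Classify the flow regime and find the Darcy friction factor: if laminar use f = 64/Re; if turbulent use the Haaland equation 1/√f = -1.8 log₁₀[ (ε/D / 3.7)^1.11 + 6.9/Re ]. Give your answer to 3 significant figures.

Re = ρVD/μ = 900·4.02·0.0936/0.193 = 1755.
Re < 2300 → laminar, so f = 64/Re = 0.03647 (roughness is irrelevant in laminar flow).

f ≈ 0.0365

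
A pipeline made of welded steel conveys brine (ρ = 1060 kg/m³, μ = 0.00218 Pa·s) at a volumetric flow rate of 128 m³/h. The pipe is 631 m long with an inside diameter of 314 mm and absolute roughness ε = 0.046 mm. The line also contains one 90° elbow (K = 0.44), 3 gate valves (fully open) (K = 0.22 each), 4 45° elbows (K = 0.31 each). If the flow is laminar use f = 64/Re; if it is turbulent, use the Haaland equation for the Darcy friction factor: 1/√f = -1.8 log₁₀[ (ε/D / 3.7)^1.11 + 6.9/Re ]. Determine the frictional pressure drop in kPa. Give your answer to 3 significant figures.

ΔP ≈ 4.70 kPa

Q = 128 m³/h = 128/3600 = 0.03556 m³/s.
Cross-sectional area A = πD²/4 = π(0.314)²/4 = 0.07744 m²; mean velocity V = Q/A = 0.03556/0.07744 = 0.4592 m/s.
Reynolds number Re = ρVD/μ = 1060 · 0.4592 · 0.314 / 0.00218 = 7.01e+04.
Re > 4000 → turbulent. Relative roughness ε/D = 4.6e-05/0.314 = 0.000146. Haaland: 1/√f = -1.8 log₁₀[(0.000146/3.7)^1.11 + 6.9/7.01e+04] = -1.8 log₁₀[1.3e-05 + 9.84e-05] = 7.116, so f = 0.01975.
Total minor-loss coefficient ΣK = 1·0.44 + 3·0.22 + 4·0.31 = 2.34.
ΔP = [f·L/D + ΣK]·(ρV²/2) = [0.01975·631/0.314 + 2.34]·(1060·0.4592²/2) = [39.69 + 2.34]·111.7 = 4696 Pa.
ΔP = 4696 Pa = 4.70 kPa.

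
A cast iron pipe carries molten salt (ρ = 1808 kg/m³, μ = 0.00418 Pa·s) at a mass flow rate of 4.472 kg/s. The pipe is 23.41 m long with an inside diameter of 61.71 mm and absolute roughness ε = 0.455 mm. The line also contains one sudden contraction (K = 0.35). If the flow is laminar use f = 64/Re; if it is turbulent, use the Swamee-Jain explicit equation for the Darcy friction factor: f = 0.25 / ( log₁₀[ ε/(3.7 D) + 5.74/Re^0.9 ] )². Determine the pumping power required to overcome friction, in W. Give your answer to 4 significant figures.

P ≈ 22.52 W

A = πD²/4 = π(0.06171)²/4 = 0.002991 m²; mean velocity V = ṁ/(ρA) = 4.472/(1808 · 0.002991) = 0.827 m/s.
Reynolds number Re = ρVD/μ = 1808 · 0.827 · 0.06171 / 0.00418 = 2.207e+04.
Re > 4000 → turbulent. Relative roughness ε/D = 0.000455/0.06171 = 0.00737. Swamee-Jain: f = 0.25/(log₁₀[0.00737/3.7 + 5.74/2.207e+04^0.9])² = 0.25/(log₁₀[0.00199 + 0.000707])² = 0.25/(-2.569)² = 0.03789.
Total minor-loss coefficient ΣK = 1·0.35 = 0.35.
ΔP = [f·L/D + ΣK]·(ρV²/2) = [0.03789·23.41/0.06171 + 0.35]·(1808·0.827²/2) = [14.37 + 0.35]·618.3 = 9103 Pa.
Q = ṁ/ρ = 4.472/1808 = 0.002473 m³/s.
Pumping power P = QΔP = 0.002473·9103 = 22.516 W = 22.52 W.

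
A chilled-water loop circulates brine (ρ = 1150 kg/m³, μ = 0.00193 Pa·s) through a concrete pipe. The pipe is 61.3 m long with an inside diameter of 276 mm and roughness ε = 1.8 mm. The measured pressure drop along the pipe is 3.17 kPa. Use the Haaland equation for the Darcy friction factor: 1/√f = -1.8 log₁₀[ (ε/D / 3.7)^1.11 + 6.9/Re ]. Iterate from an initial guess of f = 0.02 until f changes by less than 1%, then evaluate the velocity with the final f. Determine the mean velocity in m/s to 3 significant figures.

Rearranging Darcy-Weisbach: V = √(2·ΔP·D/(f·L·ρ)). With ε/D = 0.0018/0.276 = 0.00652, iterate starting from f = 0.02:
  f = 0.02 → V = √(2·3170·0.276/(0.02·61.3·1150)) = 1.114 m/s; Re = ρVD/μ = 1.832e+05; f → 0.03343
  f = 0.03343 → V = 0.8617 m/s; Re = 1.417e+05; f → 0.03354
Converged (Δf/f < 1%). With the final f = 0.03354: V = √(2·3170·0.276/(0.03354·61.3·1150)) = 0.8602 m/s.

V ≈ 0.860 m/s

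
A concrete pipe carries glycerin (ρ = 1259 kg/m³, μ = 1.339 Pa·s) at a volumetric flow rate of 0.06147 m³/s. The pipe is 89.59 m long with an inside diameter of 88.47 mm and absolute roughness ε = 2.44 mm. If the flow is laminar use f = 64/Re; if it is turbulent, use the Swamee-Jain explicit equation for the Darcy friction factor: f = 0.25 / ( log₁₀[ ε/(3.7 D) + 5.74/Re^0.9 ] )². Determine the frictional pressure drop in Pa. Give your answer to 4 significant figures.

Cross-sectional area A = πD²/4 = π(0.08847)²/4 = 0.006147 m²; mean velocity V = Q/A = 0.06147/0.006147 = 10 m/s.
Reynolds number Re = ρVD/μ = 1259 · 10 · 0.08847 / 1.34 = 831.8.
Re < 2300 → laminar flow, so f = 64/Re = 64/831.8 = 0.07694 (the turbulent correlation is not needed).
Darcy-Weisbach: ΔP = f(L/D)(ρV²/2) = 0.07694·(89.59/0.08847)·(1259·10²/2) = 0.07694·1013·6.294e+04 = 4.904e+06 Pa.

ΔP ≈ 4904000 Pa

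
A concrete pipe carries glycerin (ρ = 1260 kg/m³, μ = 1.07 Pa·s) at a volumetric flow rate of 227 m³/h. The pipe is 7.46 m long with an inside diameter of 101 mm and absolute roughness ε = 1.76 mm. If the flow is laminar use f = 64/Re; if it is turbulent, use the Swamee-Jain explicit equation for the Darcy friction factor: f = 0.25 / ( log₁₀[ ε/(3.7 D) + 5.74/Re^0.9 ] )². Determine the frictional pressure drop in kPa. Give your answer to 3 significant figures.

ΔP ≈ 197 kPa

Q = 227 m³/h = 227/3600 = 0.06306 m³/s.
Cross-sectional area A = πD²/4 = π(0.101)²/4 = 0.008012 m²; mean velocity V = Q/A = 0.06306/0.008012 = 7.87 m/s.
Reynolds number Re = ρVD/μ = 1260 · 7.87 · 0.101 / 1.07 = 936.
Re < 2300 → laminar flow, so f = 64/Re = 64/936 = 0.06837 (the turbulent correlation is not needed).
Darcy-Weisbach: ΔP = f(L/D)(ρV²/2) = 0.06837·(7.46/0.101)·(1260·7.87²/2) = 0.06837·73.86·3.902e+04 = 1.971e+05 Pa.
ΔP = 1.971e+05 Pa = 197 kPa.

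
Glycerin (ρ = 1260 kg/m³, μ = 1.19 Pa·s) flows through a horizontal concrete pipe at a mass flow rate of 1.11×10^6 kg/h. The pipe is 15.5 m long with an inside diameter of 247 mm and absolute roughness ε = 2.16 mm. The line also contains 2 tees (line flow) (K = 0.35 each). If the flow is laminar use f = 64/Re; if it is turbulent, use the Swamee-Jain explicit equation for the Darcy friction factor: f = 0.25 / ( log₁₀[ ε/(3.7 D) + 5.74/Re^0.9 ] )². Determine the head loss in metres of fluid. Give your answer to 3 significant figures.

ṁ = 1.11×10^6 kg/h = 1.11×10^6/3600 = 308.3 kg/s.
A = πD²/4 = π(0.247)²/4 = 0.04792 m²; mean velocity V = ṁ/(ρA) = 308.3/(1260 · 0.04792) = 5.107 m/s.
Reynolds number Re = ρVD/μ = 1260 · 5.107 · 0.247 / 1.19 = 1336.
Re < 2300 → laminar flow, so f = 64/Re = 64/1336 = 0.04792 (the turbulent correlation is not needed).
Total minor-loss coefficient ΣK = 2·0.35 = 0.7.
ΔP = [f·L/D + ΣK]·(ρV²/2) = [0.04792·15.5/0.247 + 0.7]·(1260·5.107²/2) = [3.007 + 0.7]·1.643e+04 = 6.091e+04 Pa.
Head loss h_f = ΔP/(ρg) = 6.091e+04/(1260·9.81) = 4.93 m.

h_f ≈ 4.93 m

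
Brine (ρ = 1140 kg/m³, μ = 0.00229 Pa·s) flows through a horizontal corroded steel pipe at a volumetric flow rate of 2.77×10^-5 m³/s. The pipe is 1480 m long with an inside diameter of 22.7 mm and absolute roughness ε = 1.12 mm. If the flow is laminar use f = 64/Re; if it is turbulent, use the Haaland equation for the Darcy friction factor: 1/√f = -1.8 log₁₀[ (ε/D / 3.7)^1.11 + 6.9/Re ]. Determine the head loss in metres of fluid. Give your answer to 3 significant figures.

Cross-sectional area A = πD²/4 = π(0.0227)²/4 = 0.0004047 m²; mean velocity V = Q/A = 2.77e-05/0.0004047 = 0.06844 m/s.
Reynolds number Re = ρVD/μ = 1140 · 0.06844 · 0.0227 / 0.00229 = 773.5.
Re < 2300 → laminar flow, so f = 64/Re = 64/773.5 = 0.08275 (the turbulent correlation is not needed).
Darcy-Weisbach: ΔP = f(L/D)(ρV²/2) = 0.08275·(1480/0.0227)·(1140·0.06844²/2) = 0.08275·6.52e+04·2.67 = 1.441e+04 Pa.
Head loss h_f = ΔP/(ρg) = 1.441e+04/(1140·9.81) = 1.29 m.

h_f ≈ 1.29 m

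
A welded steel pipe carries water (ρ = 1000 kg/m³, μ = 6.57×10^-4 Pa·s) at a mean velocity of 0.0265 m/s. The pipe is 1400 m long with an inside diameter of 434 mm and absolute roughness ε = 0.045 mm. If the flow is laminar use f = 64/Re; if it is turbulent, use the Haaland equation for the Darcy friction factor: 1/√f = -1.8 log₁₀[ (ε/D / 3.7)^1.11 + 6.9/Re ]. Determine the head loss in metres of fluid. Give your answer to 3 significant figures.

h_f ≈ 0.00309 m

Reynolds number Re = ρVD/μ = 1000 · 0.0265 · 0.434 / 0.000657 = 1.751e+04.
Re > 4000 → turbulent. Relative roughness ε/D = 4.5e-05/0.434 = 0.000104. Haaland: 1/√f = -1.8 log₁₀[(0.000104/3.7)^1.11 + 6.9/1.751e+04] = -1.8 log₁₀[8.85e-06 + 0.000394] = 6.11, so f = 0.02678.
Darcy-Weisbach: ΔP = f(L/D)(ρV²/2) = 0.02678·(1400/0.434)·(1000·0.0265²/2) = 0.02678·3226·0.3511 = 30.34 Pa.
Head loss h_f = ΔP/(ρg) = 30.34/(1000·9.81) = 0.00309 m.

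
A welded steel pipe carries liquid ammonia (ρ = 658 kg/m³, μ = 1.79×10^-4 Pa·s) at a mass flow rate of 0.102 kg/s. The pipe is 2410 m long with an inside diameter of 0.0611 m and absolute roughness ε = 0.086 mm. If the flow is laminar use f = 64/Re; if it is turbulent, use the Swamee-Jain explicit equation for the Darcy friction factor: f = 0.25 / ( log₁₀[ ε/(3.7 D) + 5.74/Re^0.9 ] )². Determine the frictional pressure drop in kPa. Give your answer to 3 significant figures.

ΔP ≈ 1.16 kPa

A = πD²/4 = π(0.0611)²/4 = 0.002932 m²; mean velocity V = ṁ/(ρA) = 0.102/(658 · 0.002932) = 0.05287 m/s.
Reynolds number Re = ρVD/μ = 658 · 0.05287 · 0.0611 / 0.000179 = 1.187e+04.
Re > 4000 → turbulent. Relative roughness ε/D = 8.6e-05/0.0611 = 0.00141. Swamee-Jain: f = 0.25/(log₁₀[0.00141/3.7 + 5.74/1.187e+04^0.9])² = 0.25/(log₁₀[0.00038 + 0.00124])² = 0.25/(-2.792)² = 0.03208.
Darcy-Weisbach: ΔP = f(L/D)(ρV²/2) = 0.03208·(2410/0.0611)·(658·0.05287²/2) = 0.03208·3.944e+04·0.9196 = 1164 Pa.
ΔP = 1164 Pa = 1.16 kPa.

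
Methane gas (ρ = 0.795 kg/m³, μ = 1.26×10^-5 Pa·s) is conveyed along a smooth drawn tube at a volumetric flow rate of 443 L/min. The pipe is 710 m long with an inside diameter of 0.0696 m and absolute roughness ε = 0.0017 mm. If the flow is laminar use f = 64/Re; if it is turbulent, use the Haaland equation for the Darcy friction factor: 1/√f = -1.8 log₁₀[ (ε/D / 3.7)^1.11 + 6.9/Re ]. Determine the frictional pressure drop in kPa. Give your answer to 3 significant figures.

Q = 443 L/min = 443/60000 = 0.007383 m³/s.
Cross-sectional area A = πD²/4 = π(0.0696)²/4 = 0.003805 m²; mean velocity V = Q/A = 0.007383/0.003805 = 1.941 m/s.
Reynolds number Re = ρVD/μ = 0.795 · 1.941 · 0.0696 / 1.26e-05 = 8522.
Re > 4000 → turbulent. Relative roughness ε/D = 1.7e-06/0.0696 = 2.44e-05. Haaland: 1/√f = -1.8 log₁₀[(2.44e-05/3.7)^1.11 + 6.9/8522] = -1.8 log₁₀[1.78e-06 + 0.00081] = 5.563, so f = 0.03231.
Darcy-Weisbach: ΔP = f(L/D)(ρV²/2) = 0.03231·(710/0.0696)·(0.795·1.941²/2) = 0.03231·1.02e+04·1.497 = 493.4 Pa.
ΔP = 493.4 Pa = 0.493 kPa.

ΔP ≈ 0.493 kPa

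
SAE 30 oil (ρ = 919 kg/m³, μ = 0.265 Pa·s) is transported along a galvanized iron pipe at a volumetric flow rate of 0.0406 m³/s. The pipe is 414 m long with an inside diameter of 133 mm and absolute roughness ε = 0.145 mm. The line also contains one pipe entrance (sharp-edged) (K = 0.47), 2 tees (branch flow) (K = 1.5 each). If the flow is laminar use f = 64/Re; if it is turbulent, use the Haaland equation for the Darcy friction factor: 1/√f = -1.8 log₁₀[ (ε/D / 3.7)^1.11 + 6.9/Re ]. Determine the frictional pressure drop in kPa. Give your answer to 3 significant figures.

ΔP ≈ 594 kPa

Cross-sectional area A = πD²/4 = π(0.133)²/4 = 0.01389 m²; mean velocity V = Q/A = 0.0406/0.01389 = 2.922 m/s.
Reynolds number Re = ρVD/μ = 919 · 2.922 · 0.133 / 0.265 = 1348.
Re < 2300 → laminar flow, so f = 64/Re = 64/1348 = 0.04748 (the turbulent correlation is not needed).
Total minor-loss coefficient ΣK = 1·0.47 + 2·1.5 = 3.47.
ΔP = [f·L/D + ΣK]·(ρV²/2) = [0.04748·414/0.133 + 3.47]·(919·2.922²/2) = [147.8 + 3.47]·3924 = 5.936e+05 Pa.
ΔP = 5.936e+05 Pa = 594 kPa.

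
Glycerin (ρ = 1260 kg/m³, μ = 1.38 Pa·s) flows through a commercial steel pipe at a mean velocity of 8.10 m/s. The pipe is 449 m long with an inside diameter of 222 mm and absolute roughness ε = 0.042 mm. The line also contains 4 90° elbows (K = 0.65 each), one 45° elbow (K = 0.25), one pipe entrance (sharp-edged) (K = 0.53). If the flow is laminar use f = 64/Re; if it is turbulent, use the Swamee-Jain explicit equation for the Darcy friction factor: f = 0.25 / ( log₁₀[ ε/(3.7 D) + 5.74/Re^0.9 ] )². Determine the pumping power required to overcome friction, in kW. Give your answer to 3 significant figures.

P ≈ 1070 kW

Reynolds number Re = ρVD/μ = 1260 · 8.1 · 0.222 / 1.38 = 1642.
Re < 2300 → laminar flow, so f = 64/Re = 64/1642 = 0.03898 (the turbulent correlation is not needed).
Total minor-loss coefficient ΣK = 4·0.65 + 1·0.25 + 1·0.53 = 3.38.
ΔP = [f·L/D + ΣK]·(ρV²/2) = [0.03898·449/0.222 + 3.38]·(1260·8.1²/2) = [78.84 + 3.38]·4.133e+04 = 3.398e+06 Pa.
Q = V·A = 8.1·0.03871 = 0.3135 m³/s.
Pumping power P = QΔP = 0.3135·3.398e+06 = 1066000 W = 1070 kW.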